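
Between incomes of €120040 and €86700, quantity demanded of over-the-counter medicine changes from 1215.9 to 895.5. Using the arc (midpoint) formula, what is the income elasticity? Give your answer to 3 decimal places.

ΔQ = 895.5 − 1215.9 = -320.4; midpoint Q̄ = (1215.9 + 895.5)/2 = 1055.7.
ΔI = 86700 − 120040 = -33340; midpoint Ī = (120040 + 86700)/2 = 103370.
η = (ΔQ/Q̄) ÷ (ΔI/Ī) = (-320.4/1055.7) ÷ (-33340/103370) = 0.941.

0.941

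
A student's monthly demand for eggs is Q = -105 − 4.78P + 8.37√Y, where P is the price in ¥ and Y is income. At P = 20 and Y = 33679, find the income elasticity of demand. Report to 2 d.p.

At P = 20, Y = 33679: Q = 1335.449.
Holding P constant, ∂Q/∂Y = 8.37/(2√Y) = 0.0228043.
η_Y = (∂Q/∂Y)·(Y/Q) = 0.0228043 × (33679/1335.449) = 0.58.

0.58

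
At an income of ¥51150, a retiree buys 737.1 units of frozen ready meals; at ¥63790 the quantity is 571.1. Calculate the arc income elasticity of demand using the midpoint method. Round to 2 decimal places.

ΔQ = 571.1 − 737.1 = -166; midpoint Q̄ = (737.1 + 571.1)/2 = 654.1.
ΔI = 63790 − 51150 = 12640; midpoint Ī = (51150 + 63790)/2 = 57470.
η = (ΔQ/Q̄) ÷ (ΔI/Ī) = (-166/654.1) ÷ (12640/57470) = -1.15.

-1.15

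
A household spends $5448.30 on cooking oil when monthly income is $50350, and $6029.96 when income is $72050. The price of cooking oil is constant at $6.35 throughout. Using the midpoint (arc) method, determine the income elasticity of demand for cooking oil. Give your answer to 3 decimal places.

0.286

With a constant price, Q₁ = 5448.30/6.35 = 858.000 and Q₂ = 6029.96/6.35 = 949.600 (equivalently, work directly with expenditure since P cancels).
Midpoint %ΔQ = (6029.96 − 5448.30)/5739.13 = 0.10135; midpoint %ΔI = (72050 − 50350)/61200 = 0.35458.
η = 0.10135 / 0.35458 = 0.286.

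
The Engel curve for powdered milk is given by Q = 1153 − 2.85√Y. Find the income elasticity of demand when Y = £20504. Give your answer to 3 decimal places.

At Y = 20504: Q = 744.902.
dQ/dY = -2.85/(2√Y) = -0.00995166 at this income.
η = (dQ/dY)·(Y/Q) = -0.00995166 × (20504/744.902) = -0.274.

-0.274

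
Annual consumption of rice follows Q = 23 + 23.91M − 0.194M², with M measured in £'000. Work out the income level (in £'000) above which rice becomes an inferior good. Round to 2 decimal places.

61.62

dQ/dM = 23.91 − 0.388M.
The good is inferior where dQ/dM < 0. Setting dQ/dM = 0 gives M = 23.91 / 0.388 = 61.62.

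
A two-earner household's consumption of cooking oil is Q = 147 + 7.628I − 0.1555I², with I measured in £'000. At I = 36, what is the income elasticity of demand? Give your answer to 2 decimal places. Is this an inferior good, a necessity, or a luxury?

At I = 36: Q = 220.0800.
dQ/dI = 7.628 − 0.311I = -3.56800.
η = (dQ/dI)·(I/Q) = -3.56800 × (36/220.0800) = -0.58.
η < 0 ⇒ inferior good.

-0.58 (inferior good)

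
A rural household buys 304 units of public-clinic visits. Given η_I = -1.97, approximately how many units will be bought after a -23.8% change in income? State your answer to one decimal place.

446.5

%ΔQ ≈ η × %ΔI = -1.97 × (-23.8%) = 46.886%.
New Q ≈ 304 × (1 + 0.46886) = 446.5.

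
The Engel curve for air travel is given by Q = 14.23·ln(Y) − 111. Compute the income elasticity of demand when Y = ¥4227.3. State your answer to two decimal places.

At Y = 4227.3: Q = 7.811.
dQ/dY = 14.23/Y = 0.00336621 at this income.
η = (dQ/dY)·(Y/Q) = 0.00336621 × (4227.3/7.811) = 1.82.

1.82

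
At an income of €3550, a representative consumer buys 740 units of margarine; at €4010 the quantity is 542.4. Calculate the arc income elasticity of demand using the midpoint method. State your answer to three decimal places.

-2.532

ΔQ = 542.4 − 740 = -197.6; midpoint Q̄ = (740 + 542.4)/2 = 641.2.
ΔI = 4010 − 3550 = 460; midpoint Ī = (3550 + 4010)/2 = 3780.
η = (ΔQ/Q̄) ÷ (ΔI/Ī) = (-197.6/641.2) ÷ (460/3780) = -2.532.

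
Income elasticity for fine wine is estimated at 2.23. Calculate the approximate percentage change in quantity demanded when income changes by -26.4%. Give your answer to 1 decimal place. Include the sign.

-58.9%

%ΔQ ≈ η × %ΔI = 2.23 × (-26.4%) = -58.9%.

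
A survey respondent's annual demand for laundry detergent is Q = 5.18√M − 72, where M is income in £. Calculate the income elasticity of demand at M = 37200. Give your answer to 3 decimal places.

0.539

At M = 37200: Q = 927.082.
dQ/dM = 5.18/(2√M) = 0.0134285 at this income.
η = (dQ/dM)·(M/Q) = 0.0134285 × (37200/927.082) = 0.539.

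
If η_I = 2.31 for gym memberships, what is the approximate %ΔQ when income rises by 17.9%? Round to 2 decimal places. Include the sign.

41.35%

%ΔQ ≈ η × %ΔI = 2.31 × 17.9% = 41.35%.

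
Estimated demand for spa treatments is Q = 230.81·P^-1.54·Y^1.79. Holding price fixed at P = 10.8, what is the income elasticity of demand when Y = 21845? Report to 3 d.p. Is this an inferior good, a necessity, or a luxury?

For a multiplicative demand Q = A·P^α·Y^β, the income elasticity is β everywhere.
Here β = 1.79, so η = 1.790.
Since η > 1, this is a luxury.

1.790 (luxury)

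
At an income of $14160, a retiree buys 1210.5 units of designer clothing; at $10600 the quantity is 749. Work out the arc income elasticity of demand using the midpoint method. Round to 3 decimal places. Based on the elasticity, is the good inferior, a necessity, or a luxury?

ΔQ = 749 − 1210.5 = -461.5; midpoint Q̄ = (1210.5 + 749)/2 = 979.75.
ΔI = 10600 − 14160 = -3560; midpoint Ī = (14160 + 10600)/2 = 12380.
η = (ΔQ/Q̄) ÷ (ΔI/Ī) = (-461.5/979.75) ÷ (-3560/12380) = 1.638.
η > 1 ⇒ luxury.

1.638 (luxury)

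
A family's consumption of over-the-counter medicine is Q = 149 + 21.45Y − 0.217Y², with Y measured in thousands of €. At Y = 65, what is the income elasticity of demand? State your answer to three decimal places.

At Y = 65: Q = 626.4250.
dQ/dY = 21.45 − 0.434Y = -6.76000.
η = (dQ/dY)·(Y/Q) = -6.76000 × (65/626.4250) = -0.701.

-0.701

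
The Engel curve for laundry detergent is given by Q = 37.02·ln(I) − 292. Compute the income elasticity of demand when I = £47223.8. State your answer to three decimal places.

0.348

At I = 47223.8: Q = 106.433.
dQ/dI = 37.02/I = 0.000783927 at this income.
η = (dQ/dI)·(I/Q) = 0.000783927 × (47223.8/106.433) = 0.348.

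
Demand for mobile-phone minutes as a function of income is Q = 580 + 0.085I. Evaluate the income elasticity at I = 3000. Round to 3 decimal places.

At I = 3000: Q = 835.000.
dQ/dI = 0.085.
η = (dQ/dI)·(I/Q) = 0.085 × (3000/835.000) = 0.305.

0.305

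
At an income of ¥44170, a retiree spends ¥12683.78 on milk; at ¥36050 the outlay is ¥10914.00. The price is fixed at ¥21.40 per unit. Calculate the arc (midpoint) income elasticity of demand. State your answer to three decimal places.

With a constant price, Q₁ = 12683.78/21.40 = 592.700 and Q₂ = 10914.00/21.40 = 510.000 (equivalently, work directly with expenditure since P cancels).
Midpoint %ΔQ = (10914.00 − 12683.78)/11798.89 = -0.15000; midpoint %ΔI = (36050 − 44170)/40110 = -0.20244.
η = -0.15000 / -0.20244 = 0.741.

0.741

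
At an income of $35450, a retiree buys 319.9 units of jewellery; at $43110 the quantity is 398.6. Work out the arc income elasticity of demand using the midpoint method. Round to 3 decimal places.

1.123

ΔQ = 398.6 − 319.9 = 78.7; midpoint Q̄ = (319.9 + 398.6)/2 = 359.25.
ΔI = 43110 − 35450 = 7660; midpoint Ī = (35450 + 43110)/2 = 39280.
η = (ΔQ/Q̄) ÷ (ΔI/Ī) = (78.7/359.25) ÷ (7660/39280) = 1.123.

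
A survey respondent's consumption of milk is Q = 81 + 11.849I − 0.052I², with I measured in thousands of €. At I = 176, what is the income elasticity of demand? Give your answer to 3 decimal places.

At I = 176: Q = 555.6720.
dQ/dI = 11.849 − 0.104I = -6.45500.
η = (dQ/dI)·(I/Q) = -6.45500 × (176/555.6720) = -2.045.

-2.045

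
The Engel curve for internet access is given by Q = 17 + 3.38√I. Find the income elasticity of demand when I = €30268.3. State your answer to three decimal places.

At I = 30268.3: Q = 605.045.
dQ/dI = 3.38/(2√I) = 0.00971388 at this income.
η = (dQ/dI)·(I/Q) = 0.00971388 × (30268.3/605.045) = 0.486.

0.486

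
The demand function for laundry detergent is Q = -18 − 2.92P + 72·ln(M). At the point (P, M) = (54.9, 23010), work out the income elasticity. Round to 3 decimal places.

0.132

At P = 54.9, M = 23010: Q = 544.837.
Holding P constant, ∂Q/∂M = 72/M = 0.00312907.
η_M = (∂Q/∂M)·(M/Q) = 0.00312907 × (23010/544.837) = 0.132.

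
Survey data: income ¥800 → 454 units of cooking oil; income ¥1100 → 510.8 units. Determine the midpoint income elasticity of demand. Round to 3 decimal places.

ΔQ = 510.8 − 454 = 56.8; midpoint Q̄ = (454 + 510.8)/2 = 482.4.
ΔI = 1100 − 800 = 300; midpoint Ī = (800 + 1100)/2 = 950.
η = (ΔQ/Q̄) ÷ (ΔI/Ī) = (56.8/482.4) ÷ (300/950) = 0.373.

0.373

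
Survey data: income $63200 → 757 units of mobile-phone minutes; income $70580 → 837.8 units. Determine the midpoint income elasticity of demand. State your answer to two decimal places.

0.92

ΔQ = 837.8 − 757 = 80.8; midpoint Q̄ = (757 + 837.8)/2 = 797.4.
ΔI = 70580 − 63200 = 7380; midpoint Ī = (63200 + 70580)/2 = 66890.
η = (ΔQ/Q̄) ÷ (ΔI/Ī) = (80.8/797.4) ÷ (7380/66890) = 0.92.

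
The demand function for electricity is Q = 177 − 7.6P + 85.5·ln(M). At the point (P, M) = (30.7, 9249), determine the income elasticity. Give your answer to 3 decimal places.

At P = 30.7, M = 9249: Q = 724.489.
Holding P constant, ∂Q/∂M = 85.5/M = 0.00924424.
η_M = (∂Q/∂M)·(M/Q) = 0.00924424 × (9249/724.489) = 0.118.

0.118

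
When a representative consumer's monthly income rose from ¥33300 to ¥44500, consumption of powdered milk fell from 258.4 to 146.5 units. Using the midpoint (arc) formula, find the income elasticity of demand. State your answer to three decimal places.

-1.920

ΔQ = 146.5 − 258.4 = -111.9; midpoint Q̄ = (258.4 + 146.5)/2 = 202.45.
ΔI = 44500 − 33300 = 11200; midpoint Ī = (33300 + 44500)/2 = 38900.
η = (ΔQ/Q̄) ÷ (ΔI/Ī) = (-111.9/202.45) ÷ (11200/38900) = -1.920.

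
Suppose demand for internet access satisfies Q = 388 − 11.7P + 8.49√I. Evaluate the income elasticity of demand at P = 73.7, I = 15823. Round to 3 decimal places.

0.899

At P = 73.7, I = 15823: Q = 593.663.
Holding P constant, ∂Q/∂I = 8.49/(2√I) = 0.0337469.
η_I = (∂Q/∂I)·(I/Q) = 0.0337469 × (15823/593.663) = 0.899.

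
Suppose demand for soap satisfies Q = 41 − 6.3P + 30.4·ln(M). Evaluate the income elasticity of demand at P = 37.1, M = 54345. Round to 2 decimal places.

0.22

At P = 37.1, M = 54345: Q = 138.724.
Holding P constant, ∂Q/∂M = 30.4/M = 0.000559389.
η_M = (∂Q/∂M)·(M/Q) = 0.000559389 × (54345/138.724) = 0.22.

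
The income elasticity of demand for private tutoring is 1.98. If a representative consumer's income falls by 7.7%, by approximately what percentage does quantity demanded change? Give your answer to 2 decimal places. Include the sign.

-15.25%

%ΔQ ≈ η × %ΔI = 1.98 × (-7.7%) = -15.25%.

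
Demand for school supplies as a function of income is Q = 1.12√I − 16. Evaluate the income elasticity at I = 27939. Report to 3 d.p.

0.547

At I = 27939: Q = 171.208.
dQ/dI = 1.12/(2√I) = 0.00335029 at this income.
η = (dQ/dI)·(I/Q) = 0.00335029 × (27939/171.208) = 0.547.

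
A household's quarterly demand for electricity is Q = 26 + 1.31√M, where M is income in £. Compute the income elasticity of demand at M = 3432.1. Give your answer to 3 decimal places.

0.373

At M = 3432.1: Q = 102.745.
dQ/dM = 1.31/(2√M) = 0.0111805 at this income.
η = (dQ/dM)·(M/Q) = 0.0111805 × (3432.1/102.745) = 0.373.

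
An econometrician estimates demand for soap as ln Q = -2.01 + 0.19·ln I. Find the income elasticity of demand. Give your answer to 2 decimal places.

0.19

In a log-linear demand, the coefficient on ln I is the income elasticity.
So η = 0.19.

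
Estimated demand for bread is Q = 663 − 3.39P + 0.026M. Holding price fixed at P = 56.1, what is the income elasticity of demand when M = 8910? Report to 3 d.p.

At P = 56.1, M = 8910: Q = 704.481.
Holding P constant, ∂Q/∂M = 0.026.
η_M = (∂Q/∂M)·(M/Q) = 0.026 × (8910/704.481) = 0.329.

0.329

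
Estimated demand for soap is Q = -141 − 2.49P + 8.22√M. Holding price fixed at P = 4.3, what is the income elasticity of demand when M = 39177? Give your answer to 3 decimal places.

At P = 4.3, M = 39177: Q = 1475.292.
Holding P constant, ∂Q/∂M = 8.22/(2√M) = 0.0207647.
η_M = (∂Q/∂M)·(M/Q) = 0.0207647 × (39177/1475.292) = 0.551.

0.551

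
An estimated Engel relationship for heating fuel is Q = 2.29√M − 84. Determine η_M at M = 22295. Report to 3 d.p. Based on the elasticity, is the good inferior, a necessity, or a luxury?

0.663 (necessity)

At M = 22295: Q = 257.932.
dQ/dM = 2.29/(2√M) = 0.00766835 at this income.
η = (dQ/dM)·(M/Q) = 0.00766835 × (22295/257.932) = 0.663.
Since 0 < η < 1, the good is a necessity.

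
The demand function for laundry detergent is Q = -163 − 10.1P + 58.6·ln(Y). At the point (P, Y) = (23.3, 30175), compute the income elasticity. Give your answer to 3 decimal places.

0.284

At P = 23.3, Y = 30175: Q = 206.115.
Holding P constant, ∂Q/∂Y = 58.6/Y = 0.001942.
η_Y = (∂Q/∂Y)·(Y/Q) = 0.001942 × (30175/206.115) = 0.284.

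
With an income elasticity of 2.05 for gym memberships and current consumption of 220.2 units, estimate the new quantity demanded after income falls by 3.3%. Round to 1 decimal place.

%ΔQ ≈ η × %ΔI = 2.05 × (-3.3%) = -6.765%.
New Q ≈ 220.2 × (1 − 0.06765) = 205.3.

205.3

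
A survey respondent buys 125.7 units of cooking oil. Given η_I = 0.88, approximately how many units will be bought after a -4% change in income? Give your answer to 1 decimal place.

%ΔQ ≈ η × %ΔI = 0.88 × (-4%) = -3.52%.
New Q ≈ 125.7 × (1 − 0.0352) = 121.3.

121.3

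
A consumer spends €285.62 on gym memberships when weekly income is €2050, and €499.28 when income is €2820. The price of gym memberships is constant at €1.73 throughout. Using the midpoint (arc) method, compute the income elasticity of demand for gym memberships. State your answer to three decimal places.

With a constant price, Q₁ = 285.62/1.73 = 165.098 and Q₂ = 499.28/1.73 = 288.601 (equivalently, work directly with expenditure since P cancels).
Midpoint %ΔQ = (499.28 − 285.62)/392.45 = 0.54443; midpoint %ΔI = (2820 − 2050)/2435 = 0.31622.
η = 0.54443 / 0.31622 = 1.722.

1.722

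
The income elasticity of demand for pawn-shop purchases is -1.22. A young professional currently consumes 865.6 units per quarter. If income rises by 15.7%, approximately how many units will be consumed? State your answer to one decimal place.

%ΔQ ≈ η × %ΔI = -1.22 × 15.7% = -19.154%.
New Q ≈ 865.6 × (1 − 0.19154) = 699.8.

699.8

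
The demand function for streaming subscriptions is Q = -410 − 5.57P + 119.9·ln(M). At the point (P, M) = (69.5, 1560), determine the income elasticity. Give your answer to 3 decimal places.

1.420

At P = 69.5, M = 1560: Q = 84.443.
Holding P constant, ∂Q/∂M = 119.9/M = 0.076859.
η_M = (∂Q/∂M)·(M/Q) = 0.076859 × (1560/84.443) = 1.420.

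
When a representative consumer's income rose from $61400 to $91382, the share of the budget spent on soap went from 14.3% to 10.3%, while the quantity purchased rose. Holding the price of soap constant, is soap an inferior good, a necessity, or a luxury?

necessity

Quantity rises but the budget share falls as income rises, so 0 < η < 1.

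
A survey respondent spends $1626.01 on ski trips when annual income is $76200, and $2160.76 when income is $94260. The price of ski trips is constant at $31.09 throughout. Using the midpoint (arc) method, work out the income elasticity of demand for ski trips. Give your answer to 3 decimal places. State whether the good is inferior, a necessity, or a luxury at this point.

With a constant price, Q₁ = 1626.01/31.09 = 52.300 and Q₂ = 2160.76/31.09 = 69.500 (equivalently, work directly with expenditure since P cancels).
Midpoint %ΔQ = (2160.76 − 1626.01)/1893.39 = 0.28243; midpoint %ΔI = (94260 − 76200)/85230 = 0.21190.
η = 0.28243 / 0.21190 = 1.333.
η > 1 ⇒ luxury.

1.333 (luxury)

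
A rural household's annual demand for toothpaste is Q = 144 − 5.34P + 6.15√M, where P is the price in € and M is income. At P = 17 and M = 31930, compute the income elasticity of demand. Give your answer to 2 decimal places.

0.48

At P = 17, M = 31930: Q = 1152.162.
Holding P constant, ∂Q/∂M = 6.15/(2√M) = 0.0172086.
η_M = (∂Q/∂M)·(M/Q) = 0.0172086 × (31930/1152.162) = 0.48.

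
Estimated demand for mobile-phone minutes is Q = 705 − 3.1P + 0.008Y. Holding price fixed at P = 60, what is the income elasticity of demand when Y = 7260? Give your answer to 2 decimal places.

0.10

At P = 60, Y = 7260: Q = 577.080.
Holding P constant, ∂Q/∂Y = 0.008.
η_Y = (∂Q/∂Y)·(Y/Q) = 0.008 × (7260/577.080) = 0.10.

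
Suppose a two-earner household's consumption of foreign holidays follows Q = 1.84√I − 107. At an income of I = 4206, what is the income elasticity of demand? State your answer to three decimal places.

At I = 4206: Q = 12.331.
dQ/dI = 1.84/(2√I) = 0.0141858 at this income.
η = (dQ/dI)·(I/Q) = 0.0141858 × (4206/12.331) = 4.839.

4.839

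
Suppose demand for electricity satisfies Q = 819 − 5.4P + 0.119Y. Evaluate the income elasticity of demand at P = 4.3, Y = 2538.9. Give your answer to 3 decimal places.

At P = 4.3, Y = 2538.9: Q = 1097.909.
Holding P constant, ∂Q/∂Y = 0.119.
η_Y = (∂Q/∂Y)·(Y/Q) = 0.119 × (2538.9/1097.909) = 0.275.

0.275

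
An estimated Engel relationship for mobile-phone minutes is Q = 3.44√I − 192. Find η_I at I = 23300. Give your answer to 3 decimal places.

0.788

At I = 23300: Q = 333.093.
dQ/dI = 3.44/(2√I) = 0.0112681 at this income.
η = (dQ/dI)·(I/Q) = 0.0112681 × (23300/333.093) = 0.788.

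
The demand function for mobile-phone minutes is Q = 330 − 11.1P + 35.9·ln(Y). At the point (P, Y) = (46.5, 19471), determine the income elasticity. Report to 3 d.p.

0.213

At P = 46.5, Y = 19471: Q = 168.423.
Holding P constant, ∂Q/∂Y = 35.9/Y = 0.00184377.
η_Y = (∂Q/∂Y)·(Y/Q) = 0.00184377 × (19471/168.423) = 0.213.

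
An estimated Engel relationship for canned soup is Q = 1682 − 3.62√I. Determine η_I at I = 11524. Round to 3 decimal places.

At I = 11524: Q = 1293.393.
dQ/dI = -3.62/(2√I) = -0.0168608 at this income.
η = (dQ/dI)·(I/Q) = -0.0168608 × (11524/1293.393) = -0.150.

-0.150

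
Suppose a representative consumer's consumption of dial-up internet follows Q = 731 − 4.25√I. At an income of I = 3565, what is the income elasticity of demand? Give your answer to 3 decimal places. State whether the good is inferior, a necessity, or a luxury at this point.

-0.266 (inferior good)

At I = 3565: Q = 477.243.
dQ/dI = -4.25/(2√I) = -0.0355901 at this income.
η = (dQ/dI)·(I/Q) = -0.0355901 × (3565/477.243) = -0.266.
Since η < 0, the good is an inferior good.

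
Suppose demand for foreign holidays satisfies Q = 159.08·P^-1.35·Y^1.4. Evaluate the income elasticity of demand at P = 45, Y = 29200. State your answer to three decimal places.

For a multiplicative demand Q = A·P^α·Y^β, the income elasticity is β everywhere.
Here β = 1.4, so η = 1.400.

1.400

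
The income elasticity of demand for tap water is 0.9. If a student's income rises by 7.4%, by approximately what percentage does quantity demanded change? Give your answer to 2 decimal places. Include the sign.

6.66%

%ΔQ ≈ η × %ΔI = 0.9 × 7.4% = 6.66%.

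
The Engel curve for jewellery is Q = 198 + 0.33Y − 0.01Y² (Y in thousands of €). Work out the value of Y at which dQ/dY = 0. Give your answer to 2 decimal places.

dQ/dY = 0.33 − 0.02Y.
The good is inferior where dQ/dY < 0. Setting dQ/dY = 0 gives Y = 0.33 / 0.02 = 16.50.

16.50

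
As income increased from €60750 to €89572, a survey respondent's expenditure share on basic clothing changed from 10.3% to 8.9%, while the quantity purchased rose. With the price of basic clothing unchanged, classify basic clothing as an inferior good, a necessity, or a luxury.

Quantity rises but the budget share falls as income rises, so 0 < η < 1.

necessity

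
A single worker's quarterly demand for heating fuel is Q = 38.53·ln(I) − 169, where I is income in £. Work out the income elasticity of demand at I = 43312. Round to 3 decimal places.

At I = 43312: Q = 242.353.
dQ/dI = 38.53/I = 0.000889592 at this income.
η = (dQ/dI)·(I/Q) = 0.000889592 × (43312/242.353) = 0.159.

0.159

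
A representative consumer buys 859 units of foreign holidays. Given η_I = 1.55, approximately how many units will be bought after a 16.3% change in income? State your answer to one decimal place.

%ΔQ ≈ η × %ΔI = 1.55 × 16.3% = 25.265%.
New Q ≈ 859 × (1 + 0.25265) = 1076.0.

1076.0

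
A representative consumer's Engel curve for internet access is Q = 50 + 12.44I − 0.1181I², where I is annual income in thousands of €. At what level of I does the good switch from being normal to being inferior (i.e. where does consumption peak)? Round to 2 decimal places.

52.67

dQ/dI = 12.44 − 0.2362I.
The good is inferior where dQ/dI < 0. Setting dQ/dI = 0 gives I = 12.44 / 0.2362 = 52.67.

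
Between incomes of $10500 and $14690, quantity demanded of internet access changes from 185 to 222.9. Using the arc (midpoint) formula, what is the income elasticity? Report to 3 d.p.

ΔQ = 222.9 − 185 = 37.9; midpoint Q̄ = (185 + 222.9)/2 = 203.95.
ΔI = 14690 − 10500 = 4190; midpoint Ī = (10500 + 14690)/2 = 12595.
η = (ΔQ/Q̄) ÷ (ΔI/Ī) = (37.9/203.95) ÷ (4190/12595) = 0.559.

0.559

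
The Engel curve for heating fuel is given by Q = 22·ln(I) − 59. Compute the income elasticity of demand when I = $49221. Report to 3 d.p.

At I = 49221: Q = 178.690.
dQ/dI = 22/I = 0.000446964 at this income.
η = (dQ/dI)·(I/Q) = 0.000446964 × (49221/178.690) = 0.123.

0.123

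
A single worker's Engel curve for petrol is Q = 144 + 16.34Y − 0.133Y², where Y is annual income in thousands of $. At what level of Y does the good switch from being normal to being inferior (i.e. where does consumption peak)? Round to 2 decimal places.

61.43

dQ/dY = 16.34 − 0.266Y.
The good is inferior where dQ/dY < 0. Setting dQ/dY = 0 gives Y = 16.34 / 0.266 = 61.43.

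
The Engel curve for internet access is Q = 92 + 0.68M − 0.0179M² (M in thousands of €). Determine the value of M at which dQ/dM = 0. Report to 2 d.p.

dQ/dM = 0.68 − 0.0358M.
The good is inferior where dQ/dM < 0. Setting dQ/dM = 0 gives M = 0.68 / 0.0358 = 18.99.

18.99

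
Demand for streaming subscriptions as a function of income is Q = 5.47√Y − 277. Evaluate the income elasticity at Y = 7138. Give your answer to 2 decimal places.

1.25

At Y = 7138: Q = 185.142.
dQ/dY = 5.47/(2√Y) = 0.032372 at this income.
η = (dQ/dY)·(Y/Q) = 0.032372 × (7138/185.142) = 1.25.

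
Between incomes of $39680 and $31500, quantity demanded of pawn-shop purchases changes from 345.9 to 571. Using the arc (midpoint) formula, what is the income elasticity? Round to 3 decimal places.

ΔQ = 571 − 345.9 = 225.1; midpoint Q̄ = (345.9 + 571)/2 = 458.45.
ΔI = 31500 − 39680 = -8180; midpoint Ī = (39680 + 31500)/2 = 35590.
η = (ΔQ/Q̄) ÷ (ΔI/Ī) = (225.1/458.45) ÷ (-8180/35590) = -2.136.

-2.136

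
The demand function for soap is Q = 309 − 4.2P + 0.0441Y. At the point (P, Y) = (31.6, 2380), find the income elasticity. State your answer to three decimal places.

0.373

At P = 31.6, Y = 2380: Q = 281.238.
Holding P constant, ∂Q/∂Y = 0.0441.
η_Y = (∂Q/∂Y)·(Y/Q) = 0.0441 × (2380/281.238) = 0.373.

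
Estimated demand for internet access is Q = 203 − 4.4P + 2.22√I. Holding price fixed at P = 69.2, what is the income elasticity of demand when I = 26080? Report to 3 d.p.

0.697

At P = 69.2, I = 26080: Q = 257.035.
Holding P constant, ∂Q/∂I = 2.22/(2√I) = 0.00687336.
η_I = (∂Q/∂I)·(I/Q) = 0.00687336 × (26080/257.035) = 0.697.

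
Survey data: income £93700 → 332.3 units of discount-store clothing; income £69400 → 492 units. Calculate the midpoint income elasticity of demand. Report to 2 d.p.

ΔQ = 492 − 332.3 = 159.7; midpoint Q̄ = (332.3 + 492)/2 = 412.15.
ΔI = 69400 − 93700 = -24300; midpoint Ī = (93700 + 69400)/2 = 81550.
η = (ΔQ/Q̄) ÷ (ΔI/Ī) = (159.7/412.15) ÷ (-24300/81550) = -1.30.

-1.30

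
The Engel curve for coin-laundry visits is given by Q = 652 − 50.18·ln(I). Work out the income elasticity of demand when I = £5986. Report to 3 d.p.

At I = 5986: Q = 215.576.
dQ/dI = -50.18/I = -0.00838289 at this income.
η = (dQ/dI)·(I/Q) = -0.00838289 × (5986/215.576) = -0.233.

-0.233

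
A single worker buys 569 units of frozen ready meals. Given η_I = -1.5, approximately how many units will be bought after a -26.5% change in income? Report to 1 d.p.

%ΔQ ≈ η × %ΔI = -1.5 × (-26.5%) = 39.75%.
New Q ≈ 569 × (1 + 0.3975) = 795.2.

795.2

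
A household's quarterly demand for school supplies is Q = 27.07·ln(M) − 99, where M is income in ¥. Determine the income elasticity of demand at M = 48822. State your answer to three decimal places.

0.140

At M = 48822: Q = 193.246.
dQ/dM = 27.07/M = 0.000554463 at this income.
η = (dQ/dM)·(M/Q) = 0.000554463 × (48822/193.246) = 0.140.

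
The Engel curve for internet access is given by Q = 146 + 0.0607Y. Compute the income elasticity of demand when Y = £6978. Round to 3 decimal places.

At Y = 6978: Q = 569.565.
dQ/dY = 0.0607.
η = (dQ/dY)·(Y/Q) = 0.0607 × (6978/569.565) = 0.744.

0.744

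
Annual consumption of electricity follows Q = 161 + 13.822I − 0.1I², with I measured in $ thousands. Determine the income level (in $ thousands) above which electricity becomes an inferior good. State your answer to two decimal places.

dQ/dI = 13.822 − 0.2I.
The good is inferior where dQ/dI < 0. Setting dQ/dI = 0 gives I = 13.822 / 0.2 = 69.11.

69.11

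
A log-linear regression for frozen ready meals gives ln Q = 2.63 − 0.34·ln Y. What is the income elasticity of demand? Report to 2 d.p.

In a log-linear demand, the coefficient on ln Y is the income elasticity.
So η = -0.34.

-0.34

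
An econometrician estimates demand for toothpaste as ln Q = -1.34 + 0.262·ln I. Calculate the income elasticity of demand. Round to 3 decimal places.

0.262

In a log-linear demand, the coefficient on ln I is the income elasticity.
So η = 0.262.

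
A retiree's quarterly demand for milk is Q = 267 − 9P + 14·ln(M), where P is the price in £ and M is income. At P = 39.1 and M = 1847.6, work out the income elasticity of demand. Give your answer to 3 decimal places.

At P = 39.1, M = 1847.6: Q = 20.403.
Holding P constant, ∂Q/∂M = 14/M = 0.0075774.
η_M = (∂Q/∂M)·(M/Q) = 0.0075774 × (1847.6/20.403) = 0.686.

0.686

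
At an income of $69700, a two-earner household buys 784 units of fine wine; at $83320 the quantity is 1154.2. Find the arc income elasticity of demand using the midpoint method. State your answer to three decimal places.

2.146

ΔQ = 1154.2 − 784 = 370.2; midpoint Q̄ = (784 + 1154.2)/2 = 969.1.
ΔI = 83320 − 69700 = 13620; midpoint Ī = (69700 + 83320)/2 = 76510.
η = (ΔQ/Q̄) ÷ (ΔI/Ī) = (370.2/969.1) ÷ (13620/76510) = 2.146.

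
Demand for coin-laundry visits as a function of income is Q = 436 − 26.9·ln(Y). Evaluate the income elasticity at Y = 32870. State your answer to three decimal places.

-0.172

At Y = 32870: Q = 156.232.
dQ/dY = -26.9/Y = -0.000818375 at this income.
η = (dQ/dY)·(Y/Q) = -0.000818375 × (32870/156.232) = -0.172.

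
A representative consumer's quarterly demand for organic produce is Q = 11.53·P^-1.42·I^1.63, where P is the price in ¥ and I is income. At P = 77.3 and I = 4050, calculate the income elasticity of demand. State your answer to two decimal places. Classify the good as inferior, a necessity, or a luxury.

1.63 (luxury)

For a multiplicative demand Q = A·P^α·I^β, the income elasticity is β everywhere.
Here β = 1.63, so η = 1.63.
Since η > 1, this is a luxury.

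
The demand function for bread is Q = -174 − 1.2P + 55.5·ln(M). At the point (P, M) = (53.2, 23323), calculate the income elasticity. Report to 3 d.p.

0.173

At P = 53.2, M = 23323: Q = 320.334.
Holding P constant, ∂Q/∂M = 55.5/M = 0.00237963.
η_M = (∂Q/∂M)·(M/Q) = 0.00237963 × (23323/320.334) = 0.173.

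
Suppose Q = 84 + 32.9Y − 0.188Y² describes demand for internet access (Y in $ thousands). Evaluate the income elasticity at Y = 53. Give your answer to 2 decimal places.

At Y = 53: Q = 1299.6080.
dQ/dY = 32.9 − 0.376Y = 12.97200.
η = (dQ/dY)·(Y/Q) = 12.97200 × (53/1299.6080) = 0.53.

0.53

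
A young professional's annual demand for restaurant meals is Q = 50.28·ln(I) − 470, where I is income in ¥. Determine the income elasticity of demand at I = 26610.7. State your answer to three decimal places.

1.188

At I = 26610.7: Q = 42.306.
dQ/dI = 50.28/I = 0.00188947 at this income.
η = (dQ/dI)·(I/Q) = 0.00188947 × (26610.7/42.306) = 1.188.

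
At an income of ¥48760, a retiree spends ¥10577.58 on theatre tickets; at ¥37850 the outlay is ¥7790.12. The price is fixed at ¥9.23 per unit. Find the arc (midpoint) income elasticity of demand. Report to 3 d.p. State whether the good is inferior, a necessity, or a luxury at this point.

1.205 (luxury)

With a constant price, Q₁ = 10577.58/9.23 = 1146.000 and Q₂ = 7790.12/9.23 = 844.000 (equivalently, work directly with expenditure since P cancels).
Midpoint %ΔQ = (7790.12 − 10577.58)/9183.85 = -0.30352; midpoint %ΔI = (37850 − 48760)/43305 = -0.25193.
η = -0.30352 / -0.25193 = 1.205.
η > 1 ⇒ luxury.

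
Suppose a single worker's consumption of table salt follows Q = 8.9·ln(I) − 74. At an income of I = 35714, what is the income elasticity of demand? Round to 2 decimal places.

0.46

At I = 35714: Q = 19.301.
dQ/dI = 8.9/I = 0.000249202 at this income.
η = (dQ/dI)·(I/Q) = 0.000249202 × (35714/19.301) = 0.46.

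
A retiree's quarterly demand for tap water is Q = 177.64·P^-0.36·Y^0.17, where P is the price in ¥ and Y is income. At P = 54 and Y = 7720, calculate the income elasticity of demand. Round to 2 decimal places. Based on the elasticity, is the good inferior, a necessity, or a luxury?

For a multiplicative demand Q = A·P^α·Y^β, the income elasticity is β everywhere.
Here β = 0.17, so η = 0.17.
Since 0 < η < 1, this is a necessity.

0.17 (necessity)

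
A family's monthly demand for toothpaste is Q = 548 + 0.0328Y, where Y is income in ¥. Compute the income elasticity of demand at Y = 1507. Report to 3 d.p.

0.083

At Y = 1507: Q = 597.430.
dQ/dY = 0.0328.
η = (dQ/dY)·(Y/Q) = 0.0328 × (1507/597.430) = 0.083.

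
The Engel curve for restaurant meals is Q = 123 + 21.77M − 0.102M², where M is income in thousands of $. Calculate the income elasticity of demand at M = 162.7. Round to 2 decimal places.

-1.93

At M = 162.7: Q = 964.9074.
dQ/dM = 21.77 − 0.204M = -11.42080.
η = (dQ/dM)·(M/Q) = -11.42080 × (162.7/964.9074) = -1.93.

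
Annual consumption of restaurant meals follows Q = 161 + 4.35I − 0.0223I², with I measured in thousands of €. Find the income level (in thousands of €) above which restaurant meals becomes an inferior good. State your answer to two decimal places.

97.53

dQ/dI = 4.35 − 0.0446I.
The good is inferior where dQ/dI < 0. Setting dQ/dI = 0 gives I = 4.35 / 0.0446 = 97.53.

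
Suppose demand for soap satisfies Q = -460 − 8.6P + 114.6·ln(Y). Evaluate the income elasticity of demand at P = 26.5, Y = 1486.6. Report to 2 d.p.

0.77

At P = 26.5, Y = 1486.6: Q = 149.167.
Holding P constant, ∂Q/∂Y = 114.6/Y = 0.0770887.
η_Y = (∂Q/∂Y)·(Y/Q) = 0.0770887 × (1486.6/149.167) = 0.77.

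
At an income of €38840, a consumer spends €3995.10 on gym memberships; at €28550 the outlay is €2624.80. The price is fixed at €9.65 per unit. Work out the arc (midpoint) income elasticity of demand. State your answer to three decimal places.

1.356

With a constant price, Q₁ = 3995.10/9.65 = 414.000 and Q₂ = 2624.80/9.65 = 272.000 (equivalently, work directly with expenditure since P cancels).
Midpoint %ΔQ = (2624.80 − 3995.10)/3309.95 = -0.41399; midpoint %ΔI = (28550 − 38840)/33695 = -0.30539.
η = -0.41399 / -0.30539 = 1.356.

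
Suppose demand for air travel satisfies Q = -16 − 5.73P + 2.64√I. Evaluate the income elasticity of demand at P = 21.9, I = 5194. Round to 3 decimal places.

1.950

At P = 21.9, I = 5194: Q = 48.776.
Holding P constant, ∂Q/∂I = 2.64/(2√I) = 0.0183157.
η_I = (∂Q/∂I)·(I/Q) = 0.0183157 × (5194/48.776) = 1.950.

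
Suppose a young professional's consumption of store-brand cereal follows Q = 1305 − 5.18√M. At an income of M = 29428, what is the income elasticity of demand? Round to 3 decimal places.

-1.067

At M = 29428: Q = 416.392.
dQ/dM = -5.18/(2√M) = -0.015098 at this income.
η = (dQ/dM)·(M/Q) = -0.015098 × (29428/416.392) = -1.067.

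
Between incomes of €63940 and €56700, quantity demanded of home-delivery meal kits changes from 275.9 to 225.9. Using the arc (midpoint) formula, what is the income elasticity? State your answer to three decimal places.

1.660

ΔQ = 225.9 − 275.9 = -50; midpoint Q̄ = (275.9 + 225.9)/2 = 250.9.
ΔI = 56700 − 63940 = -7240; midpoint Ī = (63940 + 56700)/2 = 60320.
η = (ΔQ/Q̄) ÷ (ΔI/Ī) = (-50/250.9) ÷ (-7240/60320) = 1.660.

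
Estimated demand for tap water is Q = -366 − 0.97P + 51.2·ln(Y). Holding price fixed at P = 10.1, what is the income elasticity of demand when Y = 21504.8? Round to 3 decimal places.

At P = 10.1, Y = 21504.8: Q = 134.976.
Holding P constant, ∂Q/∂Y = 51.2/Y = 0.00238086.
η_Y = (∂Q/∂Y)·(Y/Q) = 0.00238086 × (21504.8/134.976) = 0.379.

0.379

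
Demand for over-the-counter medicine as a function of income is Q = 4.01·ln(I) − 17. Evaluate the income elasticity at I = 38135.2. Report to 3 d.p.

0.158

At I = 38135.2: Q = 25.301.
dQ/dI = 4.01/I = 0.000105152 at this income.
η = (dQ/dI)·(I/Q) = 0.000105152 × (38135.2/25.301) = 0.158.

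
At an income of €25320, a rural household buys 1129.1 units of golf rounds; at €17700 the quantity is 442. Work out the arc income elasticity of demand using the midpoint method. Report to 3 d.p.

ΔQ = 442 − 1129.1 = -687.1; midpoint Q̄ = (1129.1 + 442)/2 = 785.55.
ΔI = 17700 − 25320 = -7620; midpoint Ī = (25320 + 17700)/2 = 21510.
η = (ΔQ/Q̄) ÷ (ΔI/Ī) = (-687.1/785.55) ÷ (-7620/21510) = 2.469.

2.469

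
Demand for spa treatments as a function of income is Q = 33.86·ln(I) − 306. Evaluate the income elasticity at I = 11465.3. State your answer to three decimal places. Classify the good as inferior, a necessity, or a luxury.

3.227 (luxury)

At I = 11465.3: Q = 10.492.
dQ/dI = 33.86/I = 0.00295326 at this income.
η = (dQ/dI)·(I/Q) = 0.00295326 × (11465.3/10.492) = 3.227.
Since η > 1, the good is a luxury.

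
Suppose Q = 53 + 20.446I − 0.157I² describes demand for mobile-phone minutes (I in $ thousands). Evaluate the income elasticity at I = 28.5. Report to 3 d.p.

At I = 28.5: Q = 508.1878.
dQ/dI = 20.446 − 0.314I = 11.49700.
η = (dQ/dI)·(I/Q) = 11.49700 × (28.5/508.1878) = 0.645.

0.645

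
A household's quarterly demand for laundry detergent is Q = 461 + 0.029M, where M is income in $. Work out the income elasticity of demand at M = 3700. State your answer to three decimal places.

At M = 3700: Q = 568.300.
dQ/dM = 0.029.
η = (dQ/dM)·(M/Q) = 0.029 × (3700/568.300) = 0.189.

0.189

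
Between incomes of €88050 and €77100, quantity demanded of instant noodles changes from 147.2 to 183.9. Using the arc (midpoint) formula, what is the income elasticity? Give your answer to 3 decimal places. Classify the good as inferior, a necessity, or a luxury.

ΔQ = 183.9 − 147.2 = 36.7; midpoint Q̄ = (147.2 + 183.9)/2 = 165.55.
ΔI = 77100 − 88050 = -10950; midpoint Ī = (88050 + 77100)/2 = 82575.
η = (ΔQ/Q̄) ÷ (ΔI/Ī) = (36.7/165.55) ÷ (-10950/82575) = -1.672.
η < 0 ⇒ inferior good.

-1.672 (inferior good)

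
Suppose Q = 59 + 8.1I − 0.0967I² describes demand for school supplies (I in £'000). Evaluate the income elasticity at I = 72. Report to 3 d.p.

At I = 72: Q = 140.9072.
dQ/dI = 8.1 − 0.1934I = -5.82480.
η = (dQ/dI)·(I/Q) = -5.82480 × (72/140.9072) = -2.976.

-2.976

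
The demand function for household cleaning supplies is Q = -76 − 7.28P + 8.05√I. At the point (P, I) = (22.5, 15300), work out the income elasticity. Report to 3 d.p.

At P = 22.5, I = 15300: Q = 755.930.
Holding P constant, ∂Q/∂I = 8.05/(2√I) = 0.0325402.
η_I = (∂Q/∂I)·(I/Q) = 0.0325402 × (15300/755.930) = 0.659.

0.659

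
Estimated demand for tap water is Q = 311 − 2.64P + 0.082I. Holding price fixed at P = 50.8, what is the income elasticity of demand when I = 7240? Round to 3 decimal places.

0.770

At P = 50.8, I = 7240: Q = 770.568.
Holding P constant, ∂Q/∂I = 0.082.
η_I = (∂Q/∂I)·(I/Q) = 0.082 × (7240/770.568) = 0.770.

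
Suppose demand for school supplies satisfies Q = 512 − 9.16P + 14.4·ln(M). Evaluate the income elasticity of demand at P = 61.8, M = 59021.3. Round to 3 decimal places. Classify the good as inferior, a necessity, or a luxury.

At P = 61.8, M = 59021.3: Q = 104.105.
Holding P constant, ∂Q/∂M = 14.4/M = 0.00024398.
η_M = (∂Q/∂M)·(M/Q) = 0.00024398 × (59021.3/104.105) = 0.138.
Since 0 < η < 1, this is a necessity.

0.138 (necessity)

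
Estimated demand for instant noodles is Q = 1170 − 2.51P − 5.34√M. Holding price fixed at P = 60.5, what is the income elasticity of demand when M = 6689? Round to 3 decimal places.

-0.376

At P = 60.5, M = 6689: Q = 581.406.
Holding P constant, ∂Q/∂M = -5.34/(2√M) = -0.0326461.
η_M = (∂Q/∂M)·(M/Q) = -0.0326461 × (6689/581.406) = -0.376.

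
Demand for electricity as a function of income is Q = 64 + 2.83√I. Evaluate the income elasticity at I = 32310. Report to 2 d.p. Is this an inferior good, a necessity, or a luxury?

At I = 32310: Q = 572.692.
dQ/dI = 2.83/(2√I) = 0.00787205 at this income.
η = (dQ/dI)·(I/Q) = 0.00787205 × (32310/572.692) = 0.44.
Since 0 < η < 1, the good is a necessity.

0.44 (necessity)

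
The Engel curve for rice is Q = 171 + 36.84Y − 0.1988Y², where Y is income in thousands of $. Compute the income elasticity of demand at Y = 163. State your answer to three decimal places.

At Y = 163: Q = 894.0028.
dQ/dY = 36.84 − 0.3976Y = -27.96880.
η = (dQ/dY)·(Y/Q) = -27.96880 × (163/894.0028) = -5.099.

-5.099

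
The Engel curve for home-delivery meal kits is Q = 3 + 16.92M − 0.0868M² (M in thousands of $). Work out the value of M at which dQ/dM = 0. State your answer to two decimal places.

dQ/dM = 16.92 − 0.1736M.
The good is inferior where dQ/dM < 0. Setting dQ/dM = 0 gives M = 16.92 / 0.1736 = 97.47.

97.47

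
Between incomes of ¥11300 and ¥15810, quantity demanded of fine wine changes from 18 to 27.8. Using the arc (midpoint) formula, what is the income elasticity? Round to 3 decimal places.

ΔQ = 27.8 − 18 = 9.8; midpoint Q̄ = (18 + 27.8)/2 = 22.9.
ΔI = 15810 − 11300 = 4510; midpoint Ī = (11300 + 15810)/2 = 13555.
η = (ΔQ/Q̄) ÷ (ΔI/Ī) = (9.8/22.9) ÷ (4510/13555) = 1.286.

1.286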